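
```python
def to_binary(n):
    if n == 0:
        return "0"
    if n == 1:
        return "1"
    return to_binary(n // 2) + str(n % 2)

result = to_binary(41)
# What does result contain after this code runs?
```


to_binary(41)
= to_binary(20) + "1"
= to_binary(10) + "0" + "1"
= to_binary(5) + "0" + "0" + "1"
= to_binary(2) + "1" + "0" + "0" + "1"
= to_binary(1) + "0" + "1" + "0" + "0" + "1"
= "1" + "0" + "1" + "0" + "0" + "1"
= "101001"


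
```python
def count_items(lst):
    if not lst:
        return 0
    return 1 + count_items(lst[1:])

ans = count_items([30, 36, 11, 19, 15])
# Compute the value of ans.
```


count_items([30, 36, 11, 19, 15])
= 1 + count_items([36, 11, 19, 15])
= 1 + 1 + count_items([11, 19, 15])
= 1 + 1 + 1 + count_items([19, 15])
= 1 + 1 + 1 + 1 + count_items([15])
= 1 + 1 + 1 + 1 + 1 + count_items([])
= 1 + 1 + 1 + 1 + 1 + 0
= 5


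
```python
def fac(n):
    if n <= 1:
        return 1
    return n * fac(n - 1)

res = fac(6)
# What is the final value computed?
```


fac(6)
= 6 * fac(5)
= 6 * 5 * fac(4)
= 6 * 5 * 4 * fac(3)
= 6 * 5 * 4 * 3 * fac(2)
= 6 * 5 * 4 * 3 * 2 * fac(1)
= 6 * 5 * 4 * 3 * 2 * 1
= 720


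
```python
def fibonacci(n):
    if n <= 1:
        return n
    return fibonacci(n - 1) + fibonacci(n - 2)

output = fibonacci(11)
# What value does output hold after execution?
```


fibonacci(11)
= fibonacci(10) + fibonacci(9)
= (fibonacci(9) + fibonacci(8)) + fibonacci(9)
Computing bottom-up: fibonacci(0)=0, fibonacci(1)=1, fibonacci(2)=1, fibonacci(3)=2, fibonacci(4)=3, fibonacci(5)=5, fibonacci(6)=8, fibonacci(7)=13, fibonacci(8)=21, fibonacci(9)=34, fibonacci(10)=55, fibonacci(11)=89
= 89


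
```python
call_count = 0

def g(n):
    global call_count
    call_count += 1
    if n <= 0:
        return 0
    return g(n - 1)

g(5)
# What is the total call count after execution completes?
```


g(5) calls g(4) calls ... calls g(0)
Total calls: 5 + 1 (for base case) = 6


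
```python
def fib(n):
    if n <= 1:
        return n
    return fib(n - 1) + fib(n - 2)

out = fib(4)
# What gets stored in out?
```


fib(4)
= fib(3) + fib(2)
= (fib(2) + fib(1)) + fib(2)
Computing bottom-up: fib(0)=0, fib(1)=1, fib(2)=1, fib(3)=2, fib(4)=3
= 3


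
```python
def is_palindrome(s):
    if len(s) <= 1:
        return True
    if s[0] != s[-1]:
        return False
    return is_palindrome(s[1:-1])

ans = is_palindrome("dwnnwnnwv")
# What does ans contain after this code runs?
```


is_palindrome("dwnnwnnwv")
"dwnnwnnwv": s[0]='d' != s[-1]='v' -> False
= False


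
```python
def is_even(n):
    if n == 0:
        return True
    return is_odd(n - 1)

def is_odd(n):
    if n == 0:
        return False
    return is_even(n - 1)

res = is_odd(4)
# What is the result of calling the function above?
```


is_odd(4)
= is_even(3)
= is_odd(2)
= is_even(1)
= is_odd(0)
n == 0: return False
= False


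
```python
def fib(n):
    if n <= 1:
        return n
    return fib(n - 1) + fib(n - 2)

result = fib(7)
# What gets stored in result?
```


fib(7)
= fib(6) + fib(5)
= (fib(5) + fib(4)) + fib(5)
Computing bottom-up: fib(0)=0, fib(1)=1, fib(2)=1, fib(3)=2, fib(4)=3, fib(5)=5, fib(6)=8, fib(7)=13
= 13


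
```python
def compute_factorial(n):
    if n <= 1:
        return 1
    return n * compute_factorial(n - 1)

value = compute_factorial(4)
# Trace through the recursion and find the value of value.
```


compute_factorial(4)
= 4 * compute_factorial(3)
= 4 * 3 * compute_factorial(2)
= 4 * 3 * 2 * compute_factorial(1)
= 4 * 3 * 2 * 1
= 24


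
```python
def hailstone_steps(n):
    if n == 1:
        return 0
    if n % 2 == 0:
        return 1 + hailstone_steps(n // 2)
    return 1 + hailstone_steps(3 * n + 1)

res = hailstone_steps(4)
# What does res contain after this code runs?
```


hailstone_steps(4)
4 is even -> hailstone_steps(2)
2 is even -> hailstone_steps(1)
Reached 1 after 2 steps
= 2


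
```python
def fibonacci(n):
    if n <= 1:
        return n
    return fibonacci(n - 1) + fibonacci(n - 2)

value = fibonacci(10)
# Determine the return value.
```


fibonacci(10)
= fibonacci(9) + fibonacci(8)
= (fibonacci(8) + fibonacci(7)) + fibonacci(8)
Computing bottom-up: fibonacci(0)=0, fibonacci(1)=1, fibonacci(2)=1, fibonacci(3)=2, fibonacci(4)=3, fibonacci(5)=5, fibonacci(6)=8, fibonacci(7)=13, fibonacci(8)=21, fibonacci(9)=34, fibonacci(10)=55
= 55


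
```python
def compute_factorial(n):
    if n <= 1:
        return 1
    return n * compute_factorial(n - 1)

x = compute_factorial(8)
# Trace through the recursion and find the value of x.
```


compute_factorial(8)
= 8 * compute_factorial(7)
= 8 * 7 * compute_factorial(6)
= 8 * 7 * 6 * compute_factorial(5)
= 8 * 7 * 6 * 5 * compute_factorial(4)
= 8 * 7 * 6 * 5 * 4 * compute_factorial(3)
= 8 * 7 * 6 * 5 * 4 * 3 * compute_factorial(2)
= 8 * 7 * 6 * 5 * 4 * 3 * 2 * compute_factorial(1)
= 8 * 7 * 6 * 5 * 4 * 3 * 2 * 1
= 40320


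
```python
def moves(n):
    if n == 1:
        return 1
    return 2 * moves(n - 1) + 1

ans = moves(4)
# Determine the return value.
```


moves(4)
= 2 * moves(3) + 1
= 2 * (2 * moves(2) + 1) + 1
= 2 * (2 * (2 * moves(1) + 1) + 1) + 1
Now compute bottom-up:
moves(1) = 1
moves(2) = 2 * 1 + 1 = 3
moves(3) = 2 * 3 + 1 = 7
moves(4) = 2 * 7 + 1 = 15
= 15


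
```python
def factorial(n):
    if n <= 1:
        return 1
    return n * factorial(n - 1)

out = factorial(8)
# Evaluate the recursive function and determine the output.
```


factorial(8)
= 8 * factorial(7)
= 8 * 7 * factorial(6)
= 8 * 7 * 6 * factorial(5)
= 8 * 7 * 6 * 5 * factorial(4)
= 8 * 7 * 6 * 5 * 4 * factorial(3)
= 8 * 7 * 6 * 5 * 4 * 3 * factorial(2)
= 8 * 7 * 6 * 5 * 4 * 3 * 2 * factorial(1)
= 8 * 7 * 6 * 5 * 4 * 3 * 2 * 1
= 40320


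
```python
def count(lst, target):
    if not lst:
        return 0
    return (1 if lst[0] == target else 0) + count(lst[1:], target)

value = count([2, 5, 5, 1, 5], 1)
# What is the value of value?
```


count([2, 5, 5, 1, 5], 1)
lst[0]=2 != 1: 0 + count([5, 5, 1, 5], 1)
lst[0]=5 != 1: 0 + count([5, 1, 5], 1)
lst[0]=5 != 1: 0 + count([1, 5], 1)
lst[0]=1 == 1: 1 + count([5], 1)
lst[0]=5 != 1: 0 + count([], 1)
= 1


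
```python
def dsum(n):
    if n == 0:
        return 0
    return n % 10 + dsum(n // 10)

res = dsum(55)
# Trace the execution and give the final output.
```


dsum(55)
= 5 + dsum(5)
= 5 + 5 + dsum(0)
= 5 + 5 + 0
= 10


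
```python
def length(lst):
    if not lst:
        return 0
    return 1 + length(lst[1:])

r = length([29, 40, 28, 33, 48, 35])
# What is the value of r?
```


length([29, 40, 28, 33, 48, 35])
= 1 + length([40, 28, 33, 48, 35])
= 1 + 1 + length([28, 33, 48, 35])
= 1 + 1 + 1 + length([33, 48, 35])
= 1 + 1 + 1 + 1 + length([48, 35])
= 1 + 1 + 1 + 1 + 1 + length([35])
= 1 + 1 + 1 + 1 + 1 + 1 + length([])
= 1 + 1 + 1 + 1 + 1 + 1 + 0
= 6


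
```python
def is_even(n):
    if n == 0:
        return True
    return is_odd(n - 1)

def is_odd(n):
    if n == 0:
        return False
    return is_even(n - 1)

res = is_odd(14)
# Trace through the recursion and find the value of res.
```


is_odd(14)
= is_even(13)
= is_odd(12)
= is_even(11)
= is_odd(10)
= is_even(9)
= is_odd(8)
= is_even(7)
= is_odd(6)
= is_even(5)
= is_odd(4)
= is_even(3)
= is_odd(2)
= is_even(1)
= is_odd(0)
n == 0: return False
= False


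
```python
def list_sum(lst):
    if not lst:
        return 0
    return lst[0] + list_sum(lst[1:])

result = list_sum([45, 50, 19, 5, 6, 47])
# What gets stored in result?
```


list_sum([45, 50, 19, 5, 6, 47])
= 45 + list_sum([50, 19, 5, 6, 47])
= 45 + 50 + list_sum([19, 5, 6, 47])
= 45 + 50 + 19 + list_sum([5, 6, 47])
= 45 + 50 + 19 + 5 + list_sum([6, 47])
= 45 + 50 + 19 + 5 + 6 + list_sum([47])
= 45 + 50 + 19 + 5 + 6 + 47 + list_sum([])
= 45 + 50 + 19 + 5 + 6 + 47 + 0
= 172


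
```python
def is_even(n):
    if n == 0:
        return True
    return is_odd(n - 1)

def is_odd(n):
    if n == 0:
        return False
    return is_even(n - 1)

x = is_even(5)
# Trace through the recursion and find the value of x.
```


is_even(5)
= is_odd(4)
= is_even(3)
= is_odd(2)
= is_even(1)
= is_odd(0)
n == 0: return False
= False


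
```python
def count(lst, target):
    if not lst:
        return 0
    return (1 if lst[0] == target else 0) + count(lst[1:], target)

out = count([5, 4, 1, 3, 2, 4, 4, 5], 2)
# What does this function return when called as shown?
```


count([5, 4, 1, 3, 2, 4, 4, 5], 2)
lst[0]=5 != 2: 0 + count([4, 1, 3, 2, 4, 4, 5], 2)
lst[0]=4 != 2: 0 + count([1, 3, 2, 4, 4, 5], 2)
lst[0]=1 != 2: 0 + count([3, 2, 4, 4, 5], 2)
lst[0]=3 != 2: 0 + count([2, 4, 4, 5], 2)
lst[0]=2 == 2: 1 + count([4, 4, 5], 2)
lst[0]=4 != 2: 0 + count([4, 5], 2)
lst[0]=4 != 2: 0 + count([5], 2)
lst[0]=5 != 2: 0 + count([], 2)
= 1


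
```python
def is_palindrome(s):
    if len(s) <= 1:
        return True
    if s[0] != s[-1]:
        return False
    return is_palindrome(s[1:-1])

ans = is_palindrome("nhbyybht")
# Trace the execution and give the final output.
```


is_palindrome("nhbyybht")
"nhbyybht": s[0]='n' != s[-1]='t' -> False
= False


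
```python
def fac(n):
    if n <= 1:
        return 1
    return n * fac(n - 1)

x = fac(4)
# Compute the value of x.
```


fac(4)
= 4 * fac(3)
= 4 * 3 * fac(2)
= 4 * 3 * 2 * fac(1)
= 4 * 3 * 2 * 1
= 24


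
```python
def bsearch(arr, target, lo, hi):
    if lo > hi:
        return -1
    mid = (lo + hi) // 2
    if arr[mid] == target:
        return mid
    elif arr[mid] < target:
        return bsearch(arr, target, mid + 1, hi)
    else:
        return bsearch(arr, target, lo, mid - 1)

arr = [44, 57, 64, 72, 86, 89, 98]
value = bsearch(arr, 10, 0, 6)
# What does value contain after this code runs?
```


bsearch(arr, 10, 0, 6)
lo=0, hi=6, mid=3, arr[mid]=72
72 > 10, search left half
lo=0, hi=2, mid=1, arr[mid]=57
57 > 10, search left half
lo=0, hi=0, mid=0, arr[mid]=44
44 > 10, search left half
lo > hi, target not found, return -1
= -1


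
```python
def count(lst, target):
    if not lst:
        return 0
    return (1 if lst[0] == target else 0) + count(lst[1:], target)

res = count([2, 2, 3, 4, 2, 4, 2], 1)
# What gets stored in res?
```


count([2, 2, 3, 4, 2, 4, 2], 1)
lst[0]=2 != 1: 0 + count([2, 3, 4, 2, 4, 2], 1)
lst[0]=2 != 1: 0 + count([3, 4, 2, 4, 2], 1)
lst[0]=3 != 1: 0 + count([4, 2, 4, 2], 1)
lst[0]=4 != 1: 0 + count([2, 4, 2], 1)
lst[0]=2 != 1: 0 + count([4, 2], 1)
lst[0]=4 != 1: 0 + count([2], 1)
lst[0]=2 != 1: 0 + count([], 1)
= 0


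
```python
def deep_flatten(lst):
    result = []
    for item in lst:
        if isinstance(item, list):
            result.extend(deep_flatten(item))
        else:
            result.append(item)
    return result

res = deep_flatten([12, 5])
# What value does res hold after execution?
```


deep_flatten([12, 5])
Processing each element:
  12 is not a list -> append 12
  5 is not a list -> append 5
= [12, 5]


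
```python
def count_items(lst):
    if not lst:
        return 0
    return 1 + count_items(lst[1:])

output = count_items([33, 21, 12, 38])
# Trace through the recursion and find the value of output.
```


count_items([33, 21, 12, 38])
= 1 + count_items([21, 12, 38])
= 1 + 1 + count_items([12, 38])
= 1 + 1 + 1 + count_items([38])
= 1 + 1 + 1 + 1 + count_items([])
= 1 + 1 + 1 + 1 + 0
= 4


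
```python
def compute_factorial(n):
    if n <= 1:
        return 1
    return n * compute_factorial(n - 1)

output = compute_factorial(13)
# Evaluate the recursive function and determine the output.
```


compute_factorial(13)
= 13 * compute_factorial(12)
= 13 * 12 * compute_factorial(11)
= 13 * 12 * 11 * compute_factorial(10)
= 13 * 12 * 11 * 10 * compute_factorial(9)
= 13 * 12 * 11 * 10 * 9 * compute_factorial(8)
= 13 * 12 * 11 * 10 * 9 * 8 * compute_factorial(7)
= 13 * 12 * 11 * 10 * 9 * 8 * 7 * compute_factorial(6)
= 13 * 12 * 11 * 10 * 9 * 8 * 7 * 6 * compute_factorial(5)
= 13 * 12 * 11 * 10 * 9 * 8 * 7 * 6 * 5 * compute_factorial(4)
= 13 * 12 * 11 * 10 * 9 * 8 * 7 * 6 * 5 * 4 * compute_factorial(3)
= 13 * 12 * 11 * 10 * 9 * 8 * 7 * 6 * 5 * 4 * 3 * compute_factorial(2)
= 13 * 12 * 11 * 10 * 9 * 8 * 7 * 6 * 5 * 4 * 3 * 2 * compute_factorial(1)
= 13 * 12 * 11 * 10 * 9 * 8 * 7 * 6 * 5 * 4 * 3 * 2 * 1
= 6227020800


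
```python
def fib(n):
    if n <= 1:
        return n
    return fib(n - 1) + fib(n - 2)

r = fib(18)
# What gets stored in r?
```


fib(18)
= fib(17) + fib(16)
= (fib(16) + fib(15)) + fib(16)
Computing bottom-up: fib(0)=0, fib(1)=1, fib(2)=1, fib(3)=2, fib(4)=3, fib(5)=5, fib(6)=8, fib(7)=13, fib(8)=21, fib(9)=34, fib(10)=55, fib(11)=89, fib(12)=144, fib(13)=233, fib(14)=377, fib(15)=610, fib(16)=987, fib(17)=1597, fib(18)=2584
= 2584


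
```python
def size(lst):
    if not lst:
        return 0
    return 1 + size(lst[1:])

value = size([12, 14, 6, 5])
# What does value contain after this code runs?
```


size([12, 14, 6, 5])
= 1 + size([14, 6, 5])
= 1 + 1 + size([6, 5])
= 1 + 1 + 1 + size([5])
= 1 + 1 + 1 + 1 + size([])
= 1 + 1 + 1 + 1 + 0
= 4


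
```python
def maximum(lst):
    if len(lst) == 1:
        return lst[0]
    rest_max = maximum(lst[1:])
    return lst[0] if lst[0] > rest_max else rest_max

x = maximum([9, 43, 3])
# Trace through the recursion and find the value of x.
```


maximum([9, 43, 3])
= compare 9 with maximum([43, 3])
= compare 43 with maximum([3])
Base: maximum([3]) = 3
compare 43 with 3: max = 43
compare 9 with 43: max = 43
= 43


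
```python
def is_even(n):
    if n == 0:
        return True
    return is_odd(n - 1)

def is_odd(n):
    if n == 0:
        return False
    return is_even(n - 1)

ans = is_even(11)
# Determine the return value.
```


is_even(11)
= is_odd(10)
= is_even(9)
= is_odd(8)
= is_even(7)
= is_odd(6)
= is_even(5)
= is_odd(4)
= is_even(3)
= is_odd(2)
= is_even(1)
= is_odd(0)
n == 0: return False
= False


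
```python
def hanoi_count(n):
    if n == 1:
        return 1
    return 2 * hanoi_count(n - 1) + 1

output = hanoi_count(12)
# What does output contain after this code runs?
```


hanoi_count(12)
= 2 * hanoi_count(11) + 1
= 2 * (2 * hanoi_count(10) + 1) + 1
= 2 * (2 * (2 * hanoi_count(9) + 1) + 1) + 1
= 2 * (2 * (2 * (2 * hanoi_count(8) + 1) + 1) + 1) + 1
= 2 * (2 * (2 * (2 * (2 * hanoi_count(7) + 1) + 1) + 1) + 1) + 1
= 2 * (2 * (2 * (2 * (2 * (2 * hanoi_count(6) + 1) + 1) + 1) + 1) + 1) + 1
= 2 * (2 * (2 * (2 * (2 * (2 * (2 * hanoi_count(5) + 1) + 1) + 1) + 1) + 1) + 1) + 1
= 2 * (2 * (2 * (2 * (2 * (2 * (2 * (2 * hanoi_count(4) + 1) + 1) + 1) + 1) + 1) + 1) + 1) + 1
= 2 * (2 * (2 * (2 * (2 * (2 * (2 * (2 * (2 * hanoi_count(3) + 1) + 1) + 1) + 1) + 1) + 1) + 1) + 1) + 1
= 2 * (2 * (2 * (2 * (2 * (2 * (2 * (2 * (2 * (2 * hanoi_count(2) + 1) + 1) + 1) + 1) + 1) + 1) + 1) + 1) + 1) + 1
= 2 * (2 * (2 * (2 * (2 * (2 * (2 * (2 * (2 * (2 * (2 * hanoi_count(1) + 1) + 1) + 1) + 1) + 1) + 1) + 1) + 1) + 1) + 1) + 1
Now compute bottom-up:
hanoi_count(1) = 1
hanoi_count(2) = 2 * 1 + 1 = 3
hanoi_count(3) = 2 * 3 + 1 = 7
hanoi_count(4) = 2 * 7 + 1 = 15
hanoi_count(5) = 2 * 15 + 1 = 31
hanoi_count(6) = 2 * 31 + 1 = 63
hanoi_count(7) = 2 * 63 + 1 = 127
hanoi_count(8) = 2 * 127 + 1 = 255
hanoi_count(9) = 2 * 255 + 1 = 511
hanoi_count(10) = 2 * 511 + 1 = 1023
hanoi_count(11) = 2 * 1023 + 1 = 2047
hanoi_count(12) = 2 * 2047 + 1 = 4095
= 4095


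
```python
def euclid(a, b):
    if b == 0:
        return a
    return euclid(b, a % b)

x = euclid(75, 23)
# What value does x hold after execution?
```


euclid(75, 23)
= euclid(23, 75 % 23) = euclid(23, 6)
= euclid(6, 23 % 6) = euclid(6, 5)
= euclid(5, 6 % 5) = euclid(5, 1)
= euclid(1, 5 % 1) = euclid(1, 0)
b == 0, return a = 1


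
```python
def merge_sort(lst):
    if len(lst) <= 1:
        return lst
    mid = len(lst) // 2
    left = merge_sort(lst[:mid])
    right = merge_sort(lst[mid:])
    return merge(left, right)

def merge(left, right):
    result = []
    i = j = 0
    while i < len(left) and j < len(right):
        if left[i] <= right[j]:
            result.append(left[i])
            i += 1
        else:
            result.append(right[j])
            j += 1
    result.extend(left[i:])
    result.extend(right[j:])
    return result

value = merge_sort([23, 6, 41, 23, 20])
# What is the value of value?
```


merge_sort([23, 6, 41, 23, 20])
Split into [23, 6] and [41, 23, 20]
Left sorted: [6, 23]
Right sorted: [20, 23, 41]
Merge [6, 23] and [20, 23, 41]
= [6, 20, 23, 23, 41]


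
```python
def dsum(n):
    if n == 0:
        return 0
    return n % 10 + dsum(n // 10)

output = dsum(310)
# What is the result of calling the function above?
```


dsum(310)
= 0 + dsum(31)
= 0 + 1 + dsum(3)
= 0 + 1 + 3 + dsum(0)
= 0 + 1 + 3 + 0
= 4


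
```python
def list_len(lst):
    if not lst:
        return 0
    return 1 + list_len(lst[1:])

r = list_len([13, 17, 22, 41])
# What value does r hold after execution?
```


list_len([13, 17, 22, 41])
= 1 + list_len([17, 22, 41])
= 1 + 1 + list_len([22, 41])
= 1 + 1 + 1 + list_len([41])
= 1 + 1 + 1 + 1 + list_len([])
= 1 + 1 + 1 + 1 + 0
= 4


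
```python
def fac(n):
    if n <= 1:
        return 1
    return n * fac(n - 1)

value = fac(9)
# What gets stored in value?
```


fac(9)
= 9 * fac(8)
= 9 * 8 * fac(7)
= 9 * 8 * 7 * fac(6)
= 9 * 8 * 7 * 6 * fac(5)
= 9 * 8 * 7 * 6 * 5 * fac(4)
= 9 * 8 * 7 * 6 * 5 * 4 * fac(3)
= 9 * 8 * 7 * 6 * 5 * 4 * 3 * fac(2)
= 9 * 8 * 7 * 6 * 5 * 4 * 3 * 2 * fac(1)
= 9 * 8 * 7 * 6 * 5 * 4 * 3 * 2 * 1
= 362880


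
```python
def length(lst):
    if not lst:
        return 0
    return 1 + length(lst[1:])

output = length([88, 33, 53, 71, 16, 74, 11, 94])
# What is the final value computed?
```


length([88, 33, 53, 71, 16, 74, 11, 94])
= 1 + length([33, 53, 71, 16, 74, 11, 94])
= 1 + 1 + length([53, 71, 16, 74, 11, 94])
= 1 + 1 + 1 + length([71, 16, 74, 11, 94])
= 1 + 1 + 1 + 1 + length([16, 74, 11, 94])
= 1 + 1 + 1 + 1 + 1 + length([74, 11, 94])
= 1 + 1 + 1 + 1 + 1 + 1 + length([11, 94])
= 1 + 1 + 1 + 1 + 1 + 1 + 1 + length([94])
= 1 + 1 + 1 + 1 + 1 + 1 + 1 + 1 + length([])
= 1 + 1 + 1 + 1 + 1 + 1 + 1 + 1 + 0
= 8


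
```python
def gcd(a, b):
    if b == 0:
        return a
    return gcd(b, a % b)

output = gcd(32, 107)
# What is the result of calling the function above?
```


gcd(32, 107)
= gcd(107, 32 % 107) = gcd(107, 32)
= gcd(32, 107 % 32) = gcd(32, 11)
= gcd(11, 32 % 11) = gcd(11, 10)
= gcd(10, 11 % 10) = gcd(10, 1)
= gcd(1, 10 % 1) = gcd(1, 0)
b == 0, return a = 1


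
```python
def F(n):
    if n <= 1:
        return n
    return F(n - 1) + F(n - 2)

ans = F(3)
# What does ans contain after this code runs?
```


F(3)
= F(2) + F(1)
Computing bottom-up: F(0)=0, F(1)=1, F(2)=1, F(3)=2
= 2


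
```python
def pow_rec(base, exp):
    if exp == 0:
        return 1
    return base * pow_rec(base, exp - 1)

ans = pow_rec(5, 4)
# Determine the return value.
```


pow_rec(5, 4)
= 5 * pow_rec(5, 3)
= 5 * 5 * pow_rec(5, 2)
= 5 * 5 * 5 * pow_rec(5, 1)
= 5 * 5 * 5 * 5 * pow_rec(5, 0)
= 5 * 5 * 5 * 5 * 1
= 625


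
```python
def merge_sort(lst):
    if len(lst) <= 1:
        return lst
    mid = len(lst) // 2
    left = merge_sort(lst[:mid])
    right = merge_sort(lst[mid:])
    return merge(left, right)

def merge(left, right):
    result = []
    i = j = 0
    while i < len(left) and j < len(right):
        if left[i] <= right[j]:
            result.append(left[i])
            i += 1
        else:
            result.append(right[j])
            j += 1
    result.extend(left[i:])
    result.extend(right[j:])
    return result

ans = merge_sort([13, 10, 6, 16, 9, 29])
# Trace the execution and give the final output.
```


merge_sort([13, 10, 6, 16, 9, 29])
Split into [13, 10, 6] and [16, 9, 29]
Left sorted: [6, 10, 13]
Right sorted: [9, 16, 29]
Merge [6, 10, 13] and [9, 16, 29]
= [6, 9, 10, 13, 16, 29]


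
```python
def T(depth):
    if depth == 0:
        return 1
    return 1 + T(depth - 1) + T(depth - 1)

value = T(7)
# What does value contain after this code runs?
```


T(7)
= 1 + T(6) + T(6)
= 1 + 2 * T(6)
T(k) = 2^(k+1) - 1
T(0) = 1
T(1) = 3
T(2) = 7
T(3) = 15
T(4) = 31
T(7) = 2^8 - 1 = 255


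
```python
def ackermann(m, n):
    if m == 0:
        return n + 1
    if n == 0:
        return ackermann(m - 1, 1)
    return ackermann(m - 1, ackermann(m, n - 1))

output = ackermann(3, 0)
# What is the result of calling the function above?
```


ackermann(3, 0)
n == 0: return ackermann(2, 1)
= ackermann(2, 1) = 5
= 5


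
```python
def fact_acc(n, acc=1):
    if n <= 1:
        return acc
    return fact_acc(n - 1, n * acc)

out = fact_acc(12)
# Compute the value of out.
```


fact_acc(12, 1)
= fact_acc(11, 12 * 1) = fact_acc(11, 12)
= fact_acc(10, 11 * 12) = fact_acc(10, 132)
= fact_acc(9, 10 * 132) = fact_acc(9, 1320)
= fact_acc(8, 9 * 1320) = fact_acc(8, 11880)
= fact_acc(7, 8 * 11880) = fact_acc(7, 95040)
= fact_acc(6, 7 * 95040) = fact_acc(6, 665280)
= fact_acc(5, 6 * 665280) = fact_acc(5, 3991680)
= fact_acc(4, 5 * 3991680) = fact_acc(4, 19958400)
= fact_acc(3, 4 * 19958400) = fact_acc(3, 79833600)
= fact_acc(2, 3 * 79833600) = fact_acc(2, 239500800)
= fact_acc(1, 2 * 239500800) = fact_acc(1, 479001600)
n <= 1, return acc = 479001600


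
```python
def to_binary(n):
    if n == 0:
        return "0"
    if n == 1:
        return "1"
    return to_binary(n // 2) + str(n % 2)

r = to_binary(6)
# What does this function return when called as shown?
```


to_binary(6)
= to_binary(3) + "0"
= to_binary(1) + "1" + "0"
= "1" + "1" + "0"
= "110"


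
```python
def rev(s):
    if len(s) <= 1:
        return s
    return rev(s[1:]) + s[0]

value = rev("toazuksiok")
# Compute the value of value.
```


rev("toazuksiok")
= rev("oazuksiok") + "t"
= rev("azuksiok") + "o" + "t"
= rev("zuksiok") + "a" + "o" + "t"
= rev("uksiok") + "z" + "a" + "o" + "t"
= rev("ksiok") + "u" + "z" + "a" + "o" + "t"
= rev("siok") + "k" + "u" + "z" + "a" + "o" + "t"
= rev("iok") + "s" + "k" + "u" + "z" + "a" + "o" + "t"
= rev("ok") + "i" + "s" + "k" + "u" + "z" + "a" + "o" + "t"
= rev("k") + "o" + "i" + "s" + "k" + "u" + "z" + "a" + "o" + "t"
= "k" + "o" + "i" + "s" + "k" + "u" + "z" + "a" + "o" + "t"
= "koiskuzaot"


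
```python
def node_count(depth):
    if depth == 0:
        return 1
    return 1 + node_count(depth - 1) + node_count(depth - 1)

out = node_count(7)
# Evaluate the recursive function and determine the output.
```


node_count(7)
= 1 + node_count(6) + node_count(6)
= 1 + 2 * node_count(6)
node_count(k) = 2^(k+1) - 1
node_count(0) = 1
node_count(1) = 3
node_count(2) = 7
node_count(3) = 15
node_count(4) = 31
node_count(7) = 2^8 - 1 = 255


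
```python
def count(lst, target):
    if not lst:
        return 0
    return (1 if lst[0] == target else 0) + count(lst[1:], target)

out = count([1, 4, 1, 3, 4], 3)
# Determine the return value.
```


count([1, 4, 1, 3, 4], 3)
lst[0]=1 != 3: 0 + count([4, 1, 3, 4], 3)
lst[0]=4 != 3: 0 + count([1, 3, 4], 3)
lst[0]=1 != 3: 0 + count([3, 4], 3)
lst[0]=3 == 3: 1 + count([4], 3)
lst[0]=4 != 3: 0 + count([], 3)
= 1


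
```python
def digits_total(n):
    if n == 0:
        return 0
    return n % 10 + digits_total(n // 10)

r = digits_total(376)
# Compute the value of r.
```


digits_total(376)
= 6 + digits_total(37)
= 6 + 7 + digits_total(3)
= 6 + 7 + 3 + digits_total(0)
= 6 + 7 + 3 + 0
= 16


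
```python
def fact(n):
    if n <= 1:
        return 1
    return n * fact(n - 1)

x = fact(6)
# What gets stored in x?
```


fact(6)
= 6 * fact(5)
= 6 * 5 * fact(4)
= 6 * 5 * 4 * fact(3)
= 6 * 5 * 4 * 3 * fact(2)
= 6 * 5 * 4 * 3 * 2 * fact(1)
= 6 * 5 * 4 * 3 * 2 * 1
= 720


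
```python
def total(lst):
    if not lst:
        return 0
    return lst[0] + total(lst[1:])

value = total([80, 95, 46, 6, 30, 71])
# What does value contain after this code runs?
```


total([80, 95, 46, 6, 30, 71])
= 80 + total([95, 46, 6, 30, 71])
= 80 + 95 + total([46, 6, 30, 71])
= 80 + 95 + 46 + total([6, 30, 71])
= 80 + 95 + 46 + 6 + total([30, 71])
= 80 + 95 + 46 + 6 + 30 + total([71])
= 80 + 95 + 46 + 6 + 30 + 71 + total([])
= 80 + 95 + 46 + 6 + 30 + 71 + 0
= 328


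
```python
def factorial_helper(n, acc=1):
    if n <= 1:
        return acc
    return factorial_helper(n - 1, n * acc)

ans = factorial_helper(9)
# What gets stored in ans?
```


factorial_helper(9, 1)
= factorial_helper(8, 9 * 1) = factorial_helper(8, 9)
= factorial_helper(7, 8 * 9) = factorial_helper(7, 72)
= factorial_helper(6, 7 * 72) = factorial_helper(6, 504)
= factorial_helper(5, 6 * 504) = factorial_helper(5, 3024)
= factorial_helper(4, 5 * 3024) = factorial_helper(4, 15120)
= factorial_helper(3, 4 * 15120) = factorial_helper(3, 60480)
= factorial_helper(2, 3 * 60480) = factorial_helper(2, 181440)
= factorial_helper(1, 2 * 181440) = factorial_helper(1, 362880)
n <= 1, return acc = 362880


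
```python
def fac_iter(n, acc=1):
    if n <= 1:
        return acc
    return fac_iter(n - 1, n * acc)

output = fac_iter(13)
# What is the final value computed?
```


fac_iter(13, 1)
= fac_iter(12, 13 * 1) = fac_iter(12, 13)
= fac_iter(11, 12 * 13) = fac_iter(11, 156)
= fac_iter(10, 11 * 156) = fac_iter(10, 1716)
= fac_iter(9, 10 * 1716) = fac_iter(9, 17160)
= fac_iter(8, 9 * 17160) = fac_iter(8, 154440)
= fac_iter(7, 8 * 154440) = fac_iter(7, 1235520)
= fac_iter(6, 7 * 1235520) = fac_iter(6, 8648640)
= fac_iter(5, 6 * 8648640) = fac_iter(5, 51891840)
= fac_iter(4, 5 * 51891840) = fac_iter(4, 259459200)
= fac_iter(3, 4 * 259459200) = fac_iter(3, 1037836800)
= fac_iter(2, 3 * 1037836800) = fac_iter(2, 3113510400)
= fac_iter(1, 2 * 3113510400) = fac_iter(1, 6227020800)
n <= 1, return acc = 6227020800


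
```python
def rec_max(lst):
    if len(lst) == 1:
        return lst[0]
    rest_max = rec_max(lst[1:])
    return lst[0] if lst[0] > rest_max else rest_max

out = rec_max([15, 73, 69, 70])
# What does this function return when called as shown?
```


rec_max([15, 73, 69, 70])
= compare 15 with rec_max([73, 69, 70])
= compare 73 with rec_max([69, 70])
= compare 69 with rec_max([70])
Base: rec_max([70]) = 70
compare 69 with 70: max = 70
compare 73 with 70: max = 73
compare 15 with 73: max = 73
= 73


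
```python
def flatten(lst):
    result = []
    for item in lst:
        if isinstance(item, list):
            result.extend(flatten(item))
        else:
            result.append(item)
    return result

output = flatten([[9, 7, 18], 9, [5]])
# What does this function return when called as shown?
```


flatten([[9, 7, 18], 9, [5]])
Processing each element:
  [9, 7, 18] is a list -> flatten recursively -> [9, 7, 18]
  9 is not a list -> append 9
  [5] is a list -> flatten recursively -> [5]
= [9, 7, 18, 9, 5]


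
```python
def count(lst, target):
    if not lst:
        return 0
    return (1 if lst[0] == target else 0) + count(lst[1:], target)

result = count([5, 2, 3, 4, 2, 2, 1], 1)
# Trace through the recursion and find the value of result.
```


count([5, 2, 3, 4, 2, 2, 1], 1)
lst[0]=5 != 1: 0 + count([2, 3, 4, 2, 2, 1], 1)
lst[0]=2 != 1: 0 + count([3, 4, 2, 2, 1], 1)
lst[0]=3 != 1: 0 + count([4, 2, 2, 1], 1)
lst[0]=4 != 1: 0 + count([2, 2, 1], 1)
lst[0]=2 != 1: 0 + count([2, 1], 1)
lst[0]=2 != 1: 0 + count([1], 1)
lst[0]=1 == 1: 1 + count([], 1)
= 1


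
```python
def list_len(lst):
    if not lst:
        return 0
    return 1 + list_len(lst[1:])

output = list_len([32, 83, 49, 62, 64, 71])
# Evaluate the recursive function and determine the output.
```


list_len([32, 83, 49, 62, 64, 71])
= 1 + list_len([83, 49, 62, 64, 71])
= 1 + 1 + list_len([49, 62, 64, 71])
= 1 + 1 + 1 + list_len([62, 64, 71])
= 1 + 1 + 1 + 1 + list_len([64, 71])
= 1 + 1 + 1 + 1 + 1 + list_len([71])
= 1 + 1 + 1 + 1 + 1 + 1 + list_len([])
= 1 + 1 + 1 + 1 + 1 + 1 + 0
= 6


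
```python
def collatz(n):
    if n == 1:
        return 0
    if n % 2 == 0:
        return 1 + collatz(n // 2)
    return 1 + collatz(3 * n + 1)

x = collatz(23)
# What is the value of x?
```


collatz(23)
23 is odd -> 3*23+1 = 70 -> collatz(70)
70 is even -> collatz(35)
35 is odd -> 3*35+1 = 106 -> collatz(106)
106 is even -> collatz(53)
53 is odd -> 3*53+1 = 160 -> collatz(160)
160 is even -> collatz(80)
80 is even -> collatz(40)
40 is even -> collatz(20)
20 is even -> collatz(10)
10 is even -> collatz(5)
5 is odd -> 3*5+1 = 16 -> collatz(16)
16 is even -> collatz(8)
8 is even -> collatz(4)
4 is even -> collatz(2)
2 is even -> collatz(1)
Reached 1 after 15 steps
= 15


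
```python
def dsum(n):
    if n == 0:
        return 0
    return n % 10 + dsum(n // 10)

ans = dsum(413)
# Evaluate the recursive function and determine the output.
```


dsum(413)
= 3 + dsum(41)
= 3 + 1 + dsum(4)
= 3 + 1 + 4 + dsum(0)
= 3 + 1 + 4 + 0
= 8


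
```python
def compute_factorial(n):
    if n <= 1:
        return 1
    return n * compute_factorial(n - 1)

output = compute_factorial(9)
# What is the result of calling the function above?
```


compute_factorial(9)
= 9 * compute_factorial(8)
= 9 * 8 * compute_factorial(7)
= 9 * 8 * 7 * compute_factorial(6)
= 9 * 8 * 7 * 6 * compute_factorial(5)
= 9 * 8 * 7 * 6 * 5 * compute_factorial(4)
= 9 * 8 * 7 * 6 * 5 * 4 * compute_factorial(3)
= 9 * 8 * 7 * 6 * 5 * 4 * 3 * compute_factorial(2)
= 9 * 8 * 7 * 6 * 5 * 4 * 3 * 2 * compute_factorial(1)
= 9 * 8 * 7 * 6 * 5 * 4 * 3 * 2 * 1
= 362880


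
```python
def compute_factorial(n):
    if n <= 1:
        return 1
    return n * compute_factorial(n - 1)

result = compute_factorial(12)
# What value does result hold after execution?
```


compute_factorial(12)
= 12 * compute_factorial(11)
= 12 * 11 * compute_factorial(10)
= 12 * 11 * 10 * compute_factorial(9)
= 12 * 11 * 10 * 9 * compute_factorial(8)
= 12 * 11 * 10 * 9 * 8 * compute_factorial(7)
= 12 * 11 * 10 * 9 * 8 * 7 * compute_factorial(6)
= 12 * 11 * 10 * 9 * 8 * 7 * 6 * compute_factorial(5)
= 12 * 11 * 10 * 9 * 8 * 7 * 6 * 5 * compute_factorial(4)
= 12 * 11 * 10 * 9 * 8 * 7 * 6 * 5 * 4 * compute_factorial(3)
= 12 * 11 * 10 * 9 * 8 * 7 * 6 * 5 * 4 * 3 * compute_factorial(2)
= 12 * 11 * 10 * 9 * 8 * 7 * 6 * 5 * 4 * 3 * 2 * compute_factorial(1)
= 12 * 11 * 10 * 9 * 8 * 7 * 6 * 5 * 4 * 3 * 2 * 1
= 479001600


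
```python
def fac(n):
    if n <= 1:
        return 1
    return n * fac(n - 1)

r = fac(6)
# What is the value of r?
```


fac(6)
= 6 * fac(5)
= 6 * 5 * fac(4)
= 6 * 5 * 4 * fac(3)
= 6 * 5 * 4 * 3 * fac(2)
= 6 * 5 * 4 * 3 * 2 * fac(1)
= 6 * 5 * 4 * 3 * 2 * 1
= 720


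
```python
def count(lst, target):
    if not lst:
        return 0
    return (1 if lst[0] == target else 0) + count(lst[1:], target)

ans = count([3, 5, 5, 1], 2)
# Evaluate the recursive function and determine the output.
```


count([3, 5, 5, 1], 2)
lst[0]=3 != 2: 0 + count([5, 5, 1], 2)
lst[0]=5 != 2: 0 + count([5, 1], 2)
lst[0]=5 != 2: 0 + count([1], 2)
lst[0]=1 != 2: 0 + count([], 2)
= 0


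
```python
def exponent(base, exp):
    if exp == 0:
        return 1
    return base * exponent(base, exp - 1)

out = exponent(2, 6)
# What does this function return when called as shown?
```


exponent(2, 6)
= 2 * exponent(2, 5)
= 2 * 2 * exponent(2, 4)
= 2 * 2 * 2 * exponent(2, 3)
= 2 * 2 * 2 * 2 * exponent(2, 2)
= 2 * 2 * 2 * 2 * 2 * exponent(2, 1)
= 2 * 2 * 2 * 2 * 2 * 2 * exponent(2, 0)
= 2 * 2 * 2 * 2 * 2 * 2 * 1
= 64


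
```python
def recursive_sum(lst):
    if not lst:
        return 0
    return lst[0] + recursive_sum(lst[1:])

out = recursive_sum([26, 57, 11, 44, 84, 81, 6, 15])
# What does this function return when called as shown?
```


recursive_sum([26, 57, 11, 44, 84, 81, 6, 15])
= 26 + recursive_sum([57, 11, 44, 84, 81, 6, 15])
= 26 + 57 + recursive_sum([11, 44, 84, 81, 6, 15])
= 26 + 57 + 11 + recursive_sum([44, 84, 81, 6, 15])
= 26 + 57 + 11 + 44 + recursive_sum([84, 81, 6, 15])
= 26 + 57 + 11 + 44 + 84 + recursive_sum([81, 6, 15])
= 26 + 57 + 11 + 44 + 84 + 81 + recursive_sum([6, 15])
= 26 + 57 + 11 + 44 + 84 + 81 + 6 + recursive_sum([15])
= 26 + 57 + 11 + 44 + 84 + 81 + 6 + 15 + recursive_sum([])
= 26 + 57 + 11 + 44 + 84 + 81 + 6 + 15 + 0
= 324


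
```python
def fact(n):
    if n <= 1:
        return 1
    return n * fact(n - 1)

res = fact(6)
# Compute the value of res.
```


fact(6)
= 6 * fact(5)
= 6 * 5 * fact(4)
= 6 * 5 * 4 * fact(3)
= 6 * 5 * 4 * 3 * fact(2)
= 6 * 5 * 4 * 3 * 2 * fact(1)
= 6 * 5 * 4 * 3 * 2 * 1
= 720


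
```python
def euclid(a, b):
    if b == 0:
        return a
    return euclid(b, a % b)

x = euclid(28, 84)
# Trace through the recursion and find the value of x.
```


euclid(28, 84)
= euclid(84, 28 % 84) = euclid(84, 28)
= euclid(28, 84 % 28) = euclid(28, 0)
b == 0, return a = 28


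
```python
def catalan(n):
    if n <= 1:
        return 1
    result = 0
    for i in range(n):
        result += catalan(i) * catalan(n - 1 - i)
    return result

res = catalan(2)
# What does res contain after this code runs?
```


catalan(2)
= sum of catalan(i) * catalan(2-1-i) for i in 0..1
  catalan(0)*catalan(1) = 1*1 = 1
  catalan(1)*catalan(0) = 1*1 = 1
= 1 + 1
= 2


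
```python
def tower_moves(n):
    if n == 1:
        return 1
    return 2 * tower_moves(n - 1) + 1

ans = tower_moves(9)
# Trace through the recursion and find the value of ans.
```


tower_moves(9)
= 2 * tower_moves(8) + 1
= 2 * (2 * tower_moves(7) + 1) + 1
= 2 * (2 * (2 * tower_moves(6) + 1) + 1) + 1
= 2 * (2 * (2 * (2 * tower_moves(5) + 1) + 1) + 1) + 1
= 2 * (2 * (2 * (2 * (2 * tower_moves(4) + 1) + 1) + 1) + 1) + 1
= 2 * (2 * (2 * (2 * (2 * (2 * tower_moves(3) + 1) + 1) + 1) + 1) + 1) + 1
= 2 * (2 * (2 * (2 * (2 * (2 * (2 * tower_moves(2) + 1) + 1) + 1) + 1) + 1) + 1) + 1
= 2 * (2 * (2 * (2 * (2 * (2 * (2 * (2 * tower_moves(1) + 1) + 1) + 1) + 1) + 1) + 1) + 1) + 1
Now compute bottom-up:
tower_moves(1) = 1
tower_moves(2) = 2 * 1 + 1 = 3
tower_moves(3) = 2 * 3 + 1 = 7
tower_moves(4) = 2 * 7 + 1 = 15
tower_moves(5) = 2 * 15 + 1 = 31
tower_moves(6) = 2 * 31 + 1 = 63
tower_moves(7) = 2 * 63 + 1 = 127
tower_moves(8) = 2 * 127 + 1 = 255
tower_moves(9) = 2 * 255 + 1 = 511
= 511


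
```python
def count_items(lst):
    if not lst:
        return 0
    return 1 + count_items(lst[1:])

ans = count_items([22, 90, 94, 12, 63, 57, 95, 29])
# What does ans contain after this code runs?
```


count_items([22, 90, 94, 12, 63, 57, 95, 29])
= 1 + count_items([90, 94, 12, 63, 57, 95, 29])
= 1 + 1 + count_items([94, 12, 63, 57, 95, 29])
= 1 + 1 + 1 + count_items([12, 63, 57, 95, 29])
= 1 + 1 + 1 + 1 + count_items([63, 57, 95, 29])
= 1 + 1 + 1 + 1 + 1 + count_items([57, 95, 29])
= 1 + 1 + 1 + 1 + 1 + 1 + count_items([95, 29])
= 1 + 1 + 1 + 1 + 1 + 1 + 1 + count_items([29])
= 1 + 1 + 1 + 1 + 1 + 1 + 1 + 1 + count_items([])
= 1 + 1 + 1 + 1 + 1 + 1 + 1 + 1 + 0
= 8


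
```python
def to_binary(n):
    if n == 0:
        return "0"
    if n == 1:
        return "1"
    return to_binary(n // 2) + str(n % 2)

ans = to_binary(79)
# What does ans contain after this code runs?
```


to_binary(79)
= to_binary(39) + "1"
= to_binary(19) + "1" + "1"
= to_binary(9) + "1" + "1" + "1"
= to_binary(4) + "1" + "1" + "1" + "1"
= to_binary(2) + "0" + "1" + "1" + "1" + "1"
= to_binary(1) + "0" + "0" + "1" + "1" + "1" + "1"
= "1" + "0" + "0" + "1" + "1" + "1" + "1"
= "1001111"


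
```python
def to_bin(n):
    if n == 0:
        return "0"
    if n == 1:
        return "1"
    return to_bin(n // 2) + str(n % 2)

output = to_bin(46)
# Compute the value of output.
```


to_bin(46)
= to_bin(23) + "0"
= to_bin(11) + "1" + "0"
= to_bin(5) + "1" + "1" + "0"
= to_bin(2) + "1" + "1" + "1" + "0"
= to_bin(1) + "0" + "1" + "1" + "1" + "0"
= "1" + "0" + "1" + "1" + "1" + "0"
= "101110"


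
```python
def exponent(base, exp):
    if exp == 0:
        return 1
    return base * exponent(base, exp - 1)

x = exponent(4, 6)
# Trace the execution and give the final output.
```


exponent(4, 6)
= 4 * exponent(4, 5)
= 4 * 4 * exponent(4, 4)
= 4 * 4 * 4 * exponent(4, 3)
= 4 * 4 * 4 * 4 * exponent(4, 2)
= 4 * 4 * 4 * 4 * 4 * exponent(4, 1)
= 4 * 4 * 4 * 4 * 4 * 4 * exponent(4, 0)
= 4 * 4 * 4 * 4 * 4 * 4 * 1
= 4096


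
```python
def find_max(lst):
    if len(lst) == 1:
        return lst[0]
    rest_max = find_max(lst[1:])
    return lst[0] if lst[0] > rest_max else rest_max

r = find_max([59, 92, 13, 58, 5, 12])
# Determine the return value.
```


find_max([59, 92, 13, 58, 5, 12])
= compare 59 with find_max([92, 13, 58, 5, 12])
= compare 92 with find_max([13, 58, 5, 12])
= compare 13 with find_max([58, 5, 12])
= compare 58 with find_max([5, 12])
= compare 5 with find_max([12])
Base: find_max([12]) = 12
compare 5 with 12: max = 12
compare 58 with 12: max = 58
compare 13 with 58: max = 58
compare 92 with 58: max = 92
compare 59 with 92: max = 92
= 92


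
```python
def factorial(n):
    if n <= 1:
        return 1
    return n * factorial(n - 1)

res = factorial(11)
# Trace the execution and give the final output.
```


factorial(11)
= 11 * factorial(10)
= 11 * 10 * factorial(9)
= 11 * 10 * 9 * factorial(8)
= 11 * 10 * 9 * 8 * factorial(7)
= 11 * 10 * 9 * 8 * 7 * factorial(6)
= 11 * 10 * 9 * 8 * 7 * 6 * factorial(5)
= 11 * 10 * 9 * 8 * 7 * 6 * 5 * factorial(4)
= 11 * 10 * 9 * 8 * 7 * 6 * 5 * 4 * factorial(3)
= 11 * 10 * 9 * 8 * 7 * 6 * 5 * 4 * 3 * factorial(2)
= 11 * 10 * 9 * 8 * 7 * 6 * 5 * 4 * 3 * 2 * factorial(1)
= 11 * 10 * 9 * 8 * 7 * 6 * 5 * 4 * 3 * 2 * 1
= 39916800


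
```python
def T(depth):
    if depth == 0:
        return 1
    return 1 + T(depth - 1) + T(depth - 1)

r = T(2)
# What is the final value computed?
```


T(2)
= 1 + T(1) + T(1)
= 1 + 2 * T(1)
T(k) = 2^(k+1) - 1
T(0) = 1
T(1) = 3
T(2) = 7
T(2) = 2^3 - 1 = 7


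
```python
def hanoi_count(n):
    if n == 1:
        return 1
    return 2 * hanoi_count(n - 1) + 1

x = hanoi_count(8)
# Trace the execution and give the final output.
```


hanoi_count(8)
= 2 * hanoi_count(7) + 1
= 2 * (2 * hanoi_count(6) + 1) + 1
= 2 * (2 * (2 * hanoi_count(5) + 1) + 1) + 1
= 2 * (2 * (2 * (2 * hanoi_count(4) + 1) + 1) + 1) + 1
= 2 * (2 * (2 * (2 * (2 * hanoi_count(3) + 1) + 1) + 1) + 1) + 1
= 2 * (2 * (2 * (2 * (2 * (2 * hanoi_count(2) + 1) + 1) + 1) + 1) + 1) + 1
= 2 * (2 * (2 * (2 * (2 * (2 * (2 * hanoi_count(1) + 1) + 1) + 1) + 1) + 1) + 1) + 1
Now compute bottom-up:
hanoi_count(1) = 1
hanoi_count(2) = 2 * 1 + 1 = 3
hanoi_count(3) = 2 * 3 + 1 = 7
hanoi_count(4) = 2 * 7 + 1 = 15
hanoi_count(5) = 2 * 15 + 1 = 31
hanoi_count(6) = 2 * 31 + 1 = 63
hanoi_count(7) = 2 * 63 + 1 = 127
hanoi_count(8) = 2 * 127 + 1 = 255
= 255


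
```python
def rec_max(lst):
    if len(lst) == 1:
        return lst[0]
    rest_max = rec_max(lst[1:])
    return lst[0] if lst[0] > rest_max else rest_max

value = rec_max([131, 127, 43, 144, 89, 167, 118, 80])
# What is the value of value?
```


rec_max([131, 127, 43, 144, 89, 167, 118, 80])
= compare 131 with rec_max([127, 43, 144, 89, 167, 118, 80])
= compare 127 with rec_max([43, 144, 89, 167, 118, 80])
= compare 43 with rec_max([144, 89, 167, 118, 80])
= compare 144 with rec_max([89, 167, 118, 80])
= compare 89 with rec_max([167, 118, 80])
= compare 167 with rec_max([118, 80])
= compare 118 with rec_max([80])
Base: rec_max([80]) = 80
compare 118 with 80: max = 118
compare 167 with 118: max = 167
compare 89 with 167: max = 167
compare 144 with 167: max = 167
compare 43 with 167: max = 167
compare 127 with 167: max = 167
compare 131 with 167: max = 167
= 167


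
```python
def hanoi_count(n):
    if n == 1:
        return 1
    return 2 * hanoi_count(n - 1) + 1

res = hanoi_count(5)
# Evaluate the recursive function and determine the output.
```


hanoi_count(5)
= 2 * hanoi_count(4) + 1
= 2 * (2 * hanoi_count(3) + 1) + 1
= 2 * (2 * (2 * hanoi_count(2) + 1) + 1) + 1
= 2 * (2 * (2 * (2 * hanoi_count(1) + 1) + 1) + 1) + 1
Now compute bottom-up:
hanoi_count(1) = 1
hanoi_count(2) = 2 * 1 + 1 = 3
hanoi_count(3) = 2 * 3 + 1 = 7
hanoi_count(4) = 2 * 7 + 1 = 15
hanoi_count(5) = 2 * 15 + 1 = 31
= 31


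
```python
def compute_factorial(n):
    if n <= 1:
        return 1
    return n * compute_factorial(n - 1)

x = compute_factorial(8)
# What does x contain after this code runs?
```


compute_factorial(8)
= 8 * compute_factorial(7)
= 8 * 7 * compute_factorial(6)
= 8 * 7 * 6 * compute_factorial(5)
= 8 * 7 * 6 * 5 * compute_factorial(4)
= 8 * 7 * 6 * 5 * 4 * compute_factorial(3)
= 8 * 7 * 6 * 5 * 4 * 3 * compute_factorial(2)
= 8 * 7 * 6 * 5 * 4 * 3 * 2 * compute_factorial(1)
= 8 * 7 * 6 * 5 * 4 * 3 * 2 * 1
= 40320
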